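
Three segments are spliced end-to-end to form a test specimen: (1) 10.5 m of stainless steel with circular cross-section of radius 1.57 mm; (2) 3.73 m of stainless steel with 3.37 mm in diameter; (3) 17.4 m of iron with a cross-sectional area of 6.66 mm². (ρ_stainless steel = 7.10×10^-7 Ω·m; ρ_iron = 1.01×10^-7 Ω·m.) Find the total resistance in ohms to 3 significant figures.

Seg 1: A = πr² = π(1.5700e-03 m)² = 7.744e-06 m²
R_1 = (7.10×10^-7)(10.5)/(7.744e-06) = 0.9627 Ω
Seg 2: A = π(d/2)² = π(1.6850e-03 m)² = 8.920e-06 m²
R_2 = (7.10×10^-7)(3.73)/(8.920e-06) = 0.2969 Ω
Seg 3: A = 6.66 mm² = 6.660e-06 m²
R_3 = (1.01×10^-7)(17.4)/(6.660e-06) = 0.2639 Ω
R_total = R_1 + R_2 + R_3 = 1.52 Ω

1.52 Ω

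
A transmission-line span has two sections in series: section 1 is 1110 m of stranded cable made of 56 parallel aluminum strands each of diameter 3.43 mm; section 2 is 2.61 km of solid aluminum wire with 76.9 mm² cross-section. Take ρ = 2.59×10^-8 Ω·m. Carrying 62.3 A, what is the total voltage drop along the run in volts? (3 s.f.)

58.2 V

Section 1: A_strand = π(1.7150e-03)² = 9.240e-06 m²; R₁ = ρL/(N·A_s) = (2.59×10^-8)(1110)/(56×9.240e-06) = 0.05556 Ω
Section 2: A = 76.9 mm² = 7.690e-05 m²
R₂ = (2.59×10^-8)(2610)/(7.690e-05) = 0.8791 Ω
R = R₁ + R₂ = 0.9346 Ω
V = IR = 62.3 × 0.9346 = 58.2 V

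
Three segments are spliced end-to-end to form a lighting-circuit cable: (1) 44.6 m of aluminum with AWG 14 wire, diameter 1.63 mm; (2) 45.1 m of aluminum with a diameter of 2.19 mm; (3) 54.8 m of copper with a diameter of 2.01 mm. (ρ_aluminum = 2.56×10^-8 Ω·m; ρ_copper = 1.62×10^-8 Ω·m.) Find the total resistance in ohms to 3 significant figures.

Seg 1: A = π(1.63/2 mm)² = π(8.1500e-04 m)² = 2.087e-06 m²
R_1 = (2.56×10^-8)(44.6)/(2.087e-06) = 0.5472 Ω
Seg 2: A = π(d/2)² = π(1.0950e-03 m)² = 3.767e-06 m²
R_2 = (2.56×10^-8)(45.1)/(3.767e-06) = 0.3065 Ω
Seg 3: A = π(d/2)² = π(1.0050e-03 m)² = 3.173e-06 m²
R_3 = (1.62×10^-8)(54.8)/(3.173e-06) = 0.2798 Ω
R_total = R_1 + R_2 + R_3 = 1.13 Ω

1.13 Ω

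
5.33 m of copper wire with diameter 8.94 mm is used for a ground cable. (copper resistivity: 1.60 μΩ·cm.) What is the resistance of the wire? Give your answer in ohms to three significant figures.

ρ = 1.60 μΩ·cm = 1.60×10^-8 Ω·m
A = π(d/2)² = π(4.4700e-03 m)² = 6.277e-05 m²
R = ρL/A = (1.60×10^-8)(5.33 m)/(6.277e-05 m²) = 0.00136 Ω

0.00136 Ω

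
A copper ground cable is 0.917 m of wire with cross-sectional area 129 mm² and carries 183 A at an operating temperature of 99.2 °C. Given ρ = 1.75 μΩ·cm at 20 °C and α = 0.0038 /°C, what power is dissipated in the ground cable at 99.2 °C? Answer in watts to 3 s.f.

5.42 W

ρ = 1.75 μΩ·cm = 1.75×10^-8 Ω·m
A = 129 mm² = 1.290e-04 m²
R₍20₎ = ρL/A = (1.75×10^-8)(0.917)/(1.290e-04) = 1.244×10^-4 Ω
R₍99.2₎ = R₍20₎(1 + αΔT) = 1.244×10^-4 × (1 + 0.0038×79.2) = 1.618×10^-4 Ω
P = I²R = (183)² × 1.618×10^-4 = 5.42 W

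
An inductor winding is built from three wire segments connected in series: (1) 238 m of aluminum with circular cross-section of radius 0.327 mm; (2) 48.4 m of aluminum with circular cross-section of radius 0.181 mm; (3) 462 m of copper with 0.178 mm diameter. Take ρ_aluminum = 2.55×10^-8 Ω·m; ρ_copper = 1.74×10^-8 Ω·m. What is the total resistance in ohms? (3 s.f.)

Seg 1: A = πr² = π(3.2700e-04 m)² = 3.359e-07 m²
R_1 = (2.55×10^-8)(238)/(3.359e-07) = 18.07 Ω
Seg 2: A = πr² = π(1.8100e-04 m)² = 1.029e-07 m²
R_2 = (2.55×10^-8)(48.4)/(1.029e-07) = 11.99 Ω
Seg 3: A = π(d/2)² = π(8.9000e-05 m)² = 2.488e-08 m²
R_3 = (1.74×10^-8)(462)/(2.488e-08) = 323 Ω
R_total = R_1 + R_2 + R_3 = 353 Ω

353 Ω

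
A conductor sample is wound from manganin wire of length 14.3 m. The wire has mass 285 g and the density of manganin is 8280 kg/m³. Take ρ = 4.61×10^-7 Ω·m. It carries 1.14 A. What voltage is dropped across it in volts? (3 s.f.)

3.12 V

A = m/(density·L) = 0.285/(8280×14.3) = 2.4070e-06 m²
R = ρL/A = (4.61×10^-7)(14.3)/(2.4070e-06) = 2.739 Ω
V = IR = 1.14 × 2.739 = 3.12 V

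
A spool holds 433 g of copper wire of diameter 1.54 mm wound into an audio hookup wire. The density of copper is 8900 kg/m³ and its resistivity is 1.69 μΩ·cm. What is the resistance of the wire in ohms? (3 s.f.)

0.237 Ω

ρ = 1.69 μΩ·cm = 1.69×10^-8 Ω·m
A = π(d/2)² = π(7.7000e-04 m)² = 1.8627e-06 m²
L = m/(density·A) = 0.433/(8900×1.8627e-06) = 26.12 m
R = ρL/A = (1.69×10^-8)(26.12)/(1.8627e-06) = 0.237 Ω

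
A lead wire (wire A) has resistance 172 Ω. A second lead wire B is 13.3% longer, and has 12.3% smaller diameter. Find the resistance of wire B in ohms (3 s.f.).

R ∝ L/d², so R_B/R_A = (1 + 13.3/100) × (1 − 12.3/100)⁻²
= 1.133 × 1.3 = 1.473
R_B = 1.473 × 172 = 253 Ω

253 Ω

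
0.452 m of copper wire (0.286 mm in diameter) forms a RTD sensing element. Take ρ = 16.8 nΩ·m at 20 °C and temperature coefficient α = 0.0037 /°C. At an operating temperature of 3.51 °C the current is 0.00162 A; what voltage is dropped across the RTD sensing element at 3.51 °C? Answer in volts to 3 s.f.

ρ = 16.8 nΩ·m = 1.68×10^-8 Ω·m
A = π(d/2)² = π(1.4300e-04 m)² = 6.424e-08 m²
R₍20₎ = ρL/A = (1.68×10^-8)(0.452)/(6.424e-08) = 0.1182 Ω
R₍3.51₎ = R₍20₎(1 + αΔT) = 0.1182 × (1 + 0.0037×-16.5) = 0.111 Ω
V = IR = 0.00162 × 0.111 = 1.80×10^-4 V

1.80×10^-4 V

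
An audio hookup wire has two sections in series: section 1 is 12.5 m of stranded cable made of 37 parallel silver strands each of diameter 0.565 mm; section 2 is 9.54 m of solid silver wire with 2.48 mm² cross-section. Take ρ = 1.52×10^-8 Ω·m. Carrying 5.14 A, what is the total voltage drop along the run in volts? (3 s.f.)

0.406 V

Section 1: A_strand = π(2.8250e-04)² = 2.507e-07 m²; R₁ = ρL/(N·A_s) = (1.52×10^-8)(12.5)/(37×2.507e-07) = 0.02048 Ω
Section 2: A = 2.48 mm² = 2.480e-06 m²
R₂ = (1.52×10^-8)(9.54)/(2.480e-06) = 0.05847 Ω
R = R₁ + R₂ = 0.07895 Ω
V = IR = 5.14 × 0.07895 = 0.406 V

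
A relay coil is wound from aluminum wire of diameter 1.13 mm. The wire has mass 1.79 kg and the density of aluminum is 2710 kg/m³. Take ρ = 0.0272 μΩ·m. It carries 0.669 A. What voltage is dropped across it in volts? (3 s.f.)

ρ = 0.0272 μΩ·m = 2.72×10^-8 Ω·m
A = π(d/2)² = π(5.6500e-04 m)² = 1.0029e-06 m²
L = m/(density·A) = 1.79/(2710×1.0029e-06) = 658.6 m
R = ρL/A = (2.72×10^-8)(658.6)/(1.0029e-06) = 17.86 Ω
V = IR = 0.669 × 17.86 = 12.0 V

12.0 V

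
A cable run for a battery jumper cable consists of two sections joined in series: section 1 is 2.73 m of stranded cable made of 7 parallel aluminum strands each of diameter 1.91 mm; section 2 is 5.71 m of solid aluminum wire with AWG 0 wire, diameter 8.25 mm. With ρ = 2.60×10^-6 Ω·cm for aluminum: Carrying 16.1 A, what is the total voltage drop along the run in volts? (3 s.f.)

0.102 V

ρ = 2.60×10^-6 Ω·cm = 2.60×10^-8 Ω·m
Section 1: A_strand = π(9.5500e-04)² = 2.865e-06 m²; R₁ = ρL/(N·A_s) = (2.60×10^-8)(2.73)/(7×2.865e-06) = 0.003539 Ω
Section 2: A = π(8.25/2 mm)² = π(4.1250e-03 m)² = 5.346e-05 m²
R₂ = (2.60×10^-8)(5.71)/(5.346e-05) = 0.002777 Ω
R = R₁ + R₂ = 0.006316 Ω
V = IR = 16.1 × 0.006316 = 0.102 V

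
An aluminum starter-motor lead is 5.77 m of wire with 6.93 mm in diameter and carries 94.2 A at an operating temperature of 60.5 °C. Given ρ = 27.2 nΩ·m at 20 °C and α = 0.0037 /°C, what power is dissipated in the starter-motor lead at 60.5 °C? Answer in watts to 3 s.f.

ρ = 27.2 nΩ·m = 2.72×10^-8 Ω·m
A = π(d/2)² = π(3.4650e-03 m)² = 3.772e-05 m²
R₍20₎ = ρL/A = (2.72×10^-8)(5.77)/(3.772e-05) = 0.004161 Ω
R₍60.5₎ = R₍20₎(1 + αΔT) = 0.004161 × (1 + 0.0037×40.5) = 0.004784 Ω
P = I²R = (94.2)² × 0.004784 = 42.5 W

42.5 W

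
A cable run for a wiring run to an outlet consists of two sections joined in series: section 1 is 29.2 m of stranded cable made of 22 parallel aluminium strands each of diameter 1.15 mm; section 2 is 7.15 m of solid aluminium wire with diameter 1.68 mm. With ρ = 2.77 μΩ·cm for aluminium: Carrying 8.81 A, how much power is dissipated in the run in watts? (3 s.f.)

ρ = 2.77 μΩ·cm = 2.77×10^-8 Ω·m
Section 1: A_strand = π(5.7500e-04)² = 1.039e-06 m²; R₁ = ρL/(N·A_s) = (2.77×10^-8)(29.2)/(22×1.039e-06) = 0.0354 Ω
Section 2: A = π(d/2)² = π(8.4000e-04 m)² = 2.217e-06 m²
R₂ = (2.77×10^-8)(7.15)/(2.217e-06) = 0.08935 Ω
R = R₁ + R₂ = 0.1247 Ω
P = I²R = (8.81)² × 0.1247 = 9.68 W

9.68 W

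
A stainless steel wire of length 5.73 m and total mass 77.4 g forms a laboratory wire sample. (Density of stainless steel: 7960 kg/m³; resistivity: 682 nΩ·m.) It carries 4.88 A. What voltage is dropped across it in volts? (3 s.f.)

11.2 V

ρ = 682 nΩ·m = 6.82×10^-7 Ω·m
A = m/(density·L) = 0.0774/(7960×5.73) = 1.6970e-06 m²
R = ρL/A = (6.82×10^-7)(5.73)/(1.6970e-06) = 2.303 Ω
V = IR = 4.88 × 2.303 = 11.2 V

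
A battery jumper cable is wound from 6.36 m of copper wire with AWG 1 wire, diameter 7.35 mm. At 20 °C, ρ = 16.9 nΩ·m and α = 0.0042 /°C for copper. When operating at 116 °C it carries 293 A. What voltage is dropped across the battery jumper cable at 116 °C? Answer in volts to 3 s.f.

1.04 V

ρ = 16.9 nΩ·m = 1.69×10^-8 Ω·m
A = π(7.35/2 mm)² = π(3.6750e-03 m)² = 4.243e-05 m²
R₍20₎ = ρL/A = (1.69×10^-8)(6.36)/(4.243e-05) = 0.002533 Ω
R₍116₎ = R₍20₎(1 + αΔT) = 0.002533 × (1 + 0.0042×96) = 0.003555 Ω
V = IR = 293 × 0.003555 = 1.04 V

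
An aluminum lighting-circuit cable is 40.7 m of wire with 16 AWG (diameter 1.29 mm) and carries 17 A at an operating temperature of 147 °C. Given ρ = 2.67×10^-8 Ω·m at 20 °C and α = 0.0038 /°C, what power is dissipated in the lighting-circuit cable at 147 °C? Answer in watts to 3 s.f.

A = π(1.29/2 mm)² = π(6.4500e-04 m)² = 1.307e-06 m²
R₍20₎ = ρL/A = (2.67×10^-8)(40.7)/(1.307e-06) = 0.8315 Ω
R₍147₎ = R₍20₎(1 + αΔT) = 0.8315 × (1 + 0.0038×127) = 1.233 Ω
P = I²R = (17)² × 1.233 = 356 W

356 W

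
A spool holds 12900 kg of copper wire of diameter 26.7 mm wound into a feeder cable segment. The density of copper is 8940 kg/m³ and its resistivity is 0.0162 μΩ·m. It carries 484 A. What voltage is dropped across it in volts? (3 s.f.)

ρ = 0.0162 μΩ·m = 1.62×10^-8 Ω·m
A = π(d/2)² = π(1.3350e-02 m)² = 5.5990e-04 m²
L = m/(density·A) = 12900/(8940×5.5990e-04) = 2577 m
R = ρL/A = (1.62×10^-8)(2577)/(5.5990e-04) = 0.07457 Ω
V = IR = 484 × 0.07457 = 36.1 V

36.1 V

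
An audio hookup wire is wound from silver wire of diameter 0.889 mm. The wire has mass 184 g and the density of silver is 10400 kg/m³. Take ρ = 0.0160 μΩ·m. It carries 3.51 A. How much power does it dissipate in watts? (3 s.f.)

ρ = 0.0160 μΩ·m = 1.60×10^-8 Ω·m
A = π(d/2)² = π(4.4450e-04 m)² = 6.2072e-07 m²
L = m/(density·A) = 0.184/(10400×6.2072e-07) = 28.5 m
R = ρL/A = (1.60×10^-8)(28.5)/(6.2072e-07) = 0.7347 Ω
P = I²R = (3.51)² × 0.7347 = 9.05 W

9.05 W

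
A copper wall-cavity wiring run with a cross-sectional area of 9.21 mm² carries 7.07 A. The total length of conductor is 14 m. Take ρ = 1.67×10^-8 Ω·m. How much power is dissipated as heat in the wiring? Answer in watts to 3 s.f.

1.27 W

A = 9.21 mm² = 9.210e-06 m²
R = ρL/A = (1.67×10^-8)(14)/(9.210e-06) = 0.02539 Ω
P = I²R = (7.07)² × 0.02539 = 1.27 W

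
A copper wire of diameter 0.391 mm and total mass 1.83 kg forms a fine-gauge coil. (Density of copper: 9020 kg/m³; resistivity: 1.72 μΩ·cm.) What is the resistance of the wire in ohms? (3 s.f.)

ρ = 1.72 μΩ·cm = 1.72×10^-8 Ω·m
A = π(d/2)² = π(1.9550e-04 m)² = 1.2007e-07 m²
L = m/(density·A) = 1.83/(9020×1.2007e-07) = 1690 m
R = ρL/A = (1.72×10^-8)(1690)/(1.2007e-07) = 242 Ω

242 Ω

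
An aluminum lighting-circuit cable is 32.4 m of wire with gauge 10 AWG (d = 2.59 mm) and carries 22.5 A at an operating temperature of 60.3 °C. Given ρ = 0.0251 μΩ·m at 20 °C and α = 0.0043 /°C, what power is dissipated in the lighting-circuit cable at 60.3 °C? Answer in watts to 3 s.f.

ρ = 0.0251 μΩ·m = 2.51×10^-8 Ω·m
A = π(2.59/2 mm)² = π(1.2950e-03 m)² = 5.269e-06 m²
R₍20₎ = ρL/A = (2.51×10^-8)(32.4)/(5.269e-06) = 0.1544 Ω
R₍60.3₎ = R₍20₎(1 + αΔT) = 0.1544 × (1 + 0.0043×40.3) = 0.1811 Ω
P = I²R = (22.5)² × 0.1811 = 91.7 W

91.7 W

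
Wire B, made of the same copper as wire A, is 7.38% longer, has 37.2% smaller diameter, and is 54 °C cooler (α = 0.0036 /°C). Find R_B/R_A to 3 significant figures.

2.19

R ∝ ρL/d² with ρ ∝ (1+αΔT), so R_B/R_A = (1 + 7.38/100) × (1 − 37.2/100)⁻² × (1 − 0.0036×54)
= 1.074 × 2.536 × 0.8056 = 2.19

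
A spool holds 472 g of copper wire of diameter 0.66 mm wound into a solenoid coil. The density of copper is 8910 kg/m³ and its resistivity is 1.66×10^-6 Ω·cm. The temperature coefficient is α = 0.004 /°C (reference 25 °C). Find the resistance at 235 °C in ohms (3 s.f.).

ρ = 1.66×10^-6 Ω·cm = 1.66×10^-8 Ω·m
A = π(d/2)² = π(3.3000e-04 m)² = 3.4212e-07 m²
L = m/(density·A) = 0.472/(8910×3.4212e-07) = 154.8 m
R = ρL/A = (1.66×10^-8)(154.8)/(3.4212e-07) = 7.513 Ω
R(235 °C) = 7.513 × (1 + 0.004×210) = 13.8 Ω

13.8 Ω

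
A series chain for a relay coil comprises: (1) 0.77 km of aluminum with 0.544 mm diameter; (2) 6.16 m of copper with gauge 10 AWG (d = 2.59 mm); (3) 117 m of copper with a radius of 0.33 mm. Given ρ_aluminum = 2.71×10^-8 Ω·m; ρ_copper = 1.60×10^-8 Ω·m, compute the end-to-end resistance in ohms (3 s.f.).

95.3 Ω

Seg 1: A = π(d/2)² = π(2.7200e-04 m)² = 2.324e-07 m²
R_1 = (2.71×10^-8)(770)/(2.324e-07) = 89.78 Ω
Seg 2: A = π(2.59/2 mm)² = π(1.2950e-03 m)² = 5.269e-06 m²
R_2 = (1.60×10^-8)(6.16)/(5.269e-06) = 0.01871 Ω
Seg 3: A = πr² = π(3.3000e-04 m)² = 3.421e-07 m²
R_3 = (1.60×10^-8)(117)/(3.421e-07) = 5.472 Ω
R_total = R_1 + R_2 + R_3 = 95.3 Ω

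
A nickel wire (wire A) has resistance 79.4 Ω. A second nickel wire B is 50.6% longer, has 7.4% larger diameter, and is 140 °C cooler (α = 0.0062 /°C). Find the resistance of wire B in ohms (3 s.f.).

R ∝ ρL/d² with ρ ∝ (1+αΔT), so R_B/R_A = (1 + 50.6/100) × (1 + 7.4/100)⁻² × (1 − 0.0062×140)
= 1.506 × 0.8669 × 0.132 = 0.1723
R_B = 0.1723 × 79.4 = 13.7 Ω

13.7 Ω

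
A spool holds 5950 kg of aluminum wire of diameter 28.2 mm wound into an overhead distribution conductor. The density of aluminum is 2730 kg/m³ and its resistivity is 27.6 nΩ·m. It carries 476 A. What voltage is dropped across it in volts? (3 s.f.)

73.4 V

ρ = 27.6 nΩ·m = 2.76×10^-8 Ω·m
A = π(d/2)² = π(1.4100e-02 m)² = 6.2458e-04 m²
L = m/(density·A) = 5950/(2730×6.2458e-04) = 3490 m
R = ρL/A = (2.76×10^-8)(3490)/(6.2458e-04) = 0.1542 Ω
V = IR = 476 × 0.1542 = 73.4 V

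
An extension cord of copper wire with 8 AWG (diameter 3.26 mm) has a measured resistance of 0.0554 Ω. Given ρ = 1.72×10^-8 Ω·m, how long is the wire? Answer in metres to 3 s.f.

A = π(3.26/2 mm)² = π(1.6300e-03 m)² = 8.347e-06 m²
L = RA/ρ = (0.0554)(8.347e-06)/(1.72×10^-8) = 26.9 m

26.9 m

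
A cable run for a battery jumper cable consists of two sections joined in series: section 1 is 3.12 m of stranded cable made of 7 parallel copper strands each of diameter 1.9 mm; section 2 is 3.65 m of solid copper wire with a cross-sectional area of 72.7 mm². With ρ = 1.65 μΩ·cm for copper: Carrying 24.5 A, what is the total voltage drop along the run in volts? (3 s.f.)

0.0838 V

ρ = 1.65 μΩ·cm = 1.65×10^-8 Ω·m
Section 1: A_strand = π(9.5000e-04)² = 2.835e-06 m²; R₁ = ρL/(N·A_s) = (1.65×10^-8)(3.12)/(7×2.835e-06) = 0.002594 Ω
Section 2: A = 72.7 mm² = 7.270e-05 m²
R₂ = (1.65×10^-8)(3.65)/(7.270e-05) = 8.284×10^-4 Ω
R = R₁ + R₂ = 0.003422 Ω
V = IR = 24.5 × 0.003422 = 0.0838 V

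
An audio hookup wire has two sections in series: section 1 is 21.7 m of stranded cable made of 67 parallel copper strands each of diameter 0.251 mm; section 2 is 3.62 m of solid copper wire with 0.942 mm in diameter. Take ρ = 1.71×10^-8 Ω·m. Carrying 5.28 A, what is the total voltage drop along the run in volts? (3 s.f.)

Section 1: A_strand = π(1.2550e-04)² = 4.948e-08 m²; R₁ = ρL/(N·A_s) = (1.71×10^-8)(21.7)/(67×4.948e-08) = 0.1119 Ω
Section 2: A = π(d/2)² = π(4.7100e-04 m)² = 6.969e-07 m²
R₂ = (1.71×10^-8)(3.62)/(6.969e-07) = 0.08882 Ω
R = R₁ + R₂ = 0.2007 Ω
V = IR = 5.28 × 0.2007 = 1.06 V

1.06 V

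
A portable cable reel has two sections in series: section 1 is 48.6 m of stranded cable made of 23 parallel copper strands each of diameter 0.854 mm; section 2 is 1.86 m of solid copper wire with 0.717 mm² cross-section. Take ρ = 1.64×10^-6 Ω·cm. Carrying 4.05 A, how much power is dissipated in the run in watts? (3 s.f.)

ρ = 1.64×10^-6 Ω·cm = 1.64×10^-8 Ω·m
Section 1: A_strand = π(4.2700e-04)² = 5.728e-07 m²; R₁ = ρL/(N·A_s) = (1.64×10^-8)(48.6)/(23×5.728e-07) = 0.0605 Ω
Section 2: A = 0.717 mm² = 7.170e-07 m²
R₂ = (1.64×10^-8)(1.86)/(7.170e-07) = 0.04254 Ω
R = R₁ + R₂ = 0.103 Ω
P = I²R = (4.05)² × 0.103 = 1.69 W

1.69 W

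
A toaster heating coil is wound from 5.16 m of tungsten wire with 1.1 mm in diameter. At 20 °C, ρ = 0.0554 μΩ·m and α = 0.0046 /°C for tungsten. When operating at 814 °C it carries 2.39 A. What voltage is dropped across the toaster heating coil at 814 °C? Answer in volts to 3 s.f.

ρ = 0.0554 μΩ·m = 5.54×10^-8 Ω·m
A = π(d/2)² = π(5.5000e-04 m)² = 9.503e-07 m²
R₍20₎ = ρL/A = (5.54×10^-8)(5.16)/(9.503e-07) = 0.3008 Ω
R₍814₎ = R₍20₎(1 + αΔT) = 0.3008 × (1 + 0.0046×794) = 1.399 Ω
V = IR = 2.39 × 1.399 = 3.34 V

3.34 V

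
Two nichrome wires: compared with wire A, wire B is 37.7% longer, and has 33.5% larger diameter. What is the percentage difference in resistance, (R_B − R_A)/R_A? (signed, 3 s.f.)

-22.7%

R ∝ L/d², so R_B/R_A = (1 + 37.7/100) × (1 + 33.5/100)⁻²
= 1.377 × 0.5611 = 0.7726
(R_B − R_A)/R_A = 0.7726 − 1 = -22.7%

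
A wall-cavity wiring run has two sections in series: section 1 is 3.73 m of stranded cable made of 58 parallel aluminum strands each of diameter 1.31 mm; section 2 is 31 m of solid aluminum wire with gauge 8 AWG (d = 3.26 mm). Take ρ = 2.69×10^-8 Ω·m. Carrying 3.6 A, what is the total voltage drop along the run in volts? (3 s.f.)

Section 1: A_strand = π(6.5500e-04)² = 1.348e-06 m²; R₁ = ρL/(N·A_s) = (2.69×10^-8)(3.73)/(58×1.348e-06) = 0.001284 Ω
Section 2: A = π(3.26/2 mm)² = π(1.6300e-03 m)² = 8.347e-06 m²
R₂ = (2.69×10^-8)(31)/(8.347e-06) = 0.09991 Ω
R = R₁ + R₂ = 0.1012 Ω
V = IR = 3.6 × 0.1012 = 0.364 V

0.364 V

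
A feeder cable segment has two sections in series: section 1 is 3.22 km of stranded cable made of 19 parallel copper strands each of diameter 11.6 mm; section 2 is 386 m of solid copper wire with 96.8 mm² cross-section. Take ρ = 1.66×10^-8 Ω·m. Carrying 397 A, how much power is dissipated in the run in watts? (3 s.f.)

Section 1: A_strand = π(5.8000e-03)² = 1.057e-04 m²; R₁ = ρL/(N·A_s) = (1.66×10^-8)(3220)/(19×1.057e-04) = 0.02662 Ω
Section 2: A = 96.8 mm² = 9.680e-05 m²
R₂ = (1.66×10^-8)(386)/(9.680e-05) = 0.06619 Ω
R = R₁ + R₂ = 0.09281 Ω
P = I²R = (397)² × 0.09281 = 14600 W

14600 W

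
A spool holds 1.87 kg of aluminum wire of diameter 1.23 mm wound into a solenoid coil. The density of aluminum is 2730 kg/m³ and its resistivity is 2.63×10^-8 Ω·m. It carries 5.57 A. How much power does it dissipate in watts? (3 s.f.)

396 W

A = π(d/2)² = π(6.1500e-04 m)² = 1.1882e-06 m²
L = m/(density·A) = 1.87/(2730×1.1882e-06) = 576.5 m
R = ρL/A = (2.63×10^-8)(576.5)/(1.1882e-06) = 12.76 Ω
P = I²R = (5.57)² × 12.76 = 396 W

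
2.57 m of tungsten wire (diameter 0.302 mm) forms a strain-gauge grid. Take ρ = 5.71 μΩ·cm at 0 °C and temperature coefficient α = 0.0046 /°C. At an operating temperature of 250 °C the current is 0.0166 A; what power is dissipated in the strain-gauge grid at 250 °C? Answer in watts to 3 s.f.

0.00121 W

ρ = 5.71 μΩ·cm = 5.71×10^-8 Ω·m
A = π(d/2)² = π(1.5100e-04 m)² = 7.163e-08 m²
R₍0₎ = ρL/A = (5.71×10^-8)(2.57)/(7.163e-08) = 2.049 Ω
R₍250₎ = R₍0₎(1 + αΔT) = 2.049 × (1 + 0.0046×250) = 4.405 Ω
P = I²R = (0.0166)² × 4.405 = 0.00121 W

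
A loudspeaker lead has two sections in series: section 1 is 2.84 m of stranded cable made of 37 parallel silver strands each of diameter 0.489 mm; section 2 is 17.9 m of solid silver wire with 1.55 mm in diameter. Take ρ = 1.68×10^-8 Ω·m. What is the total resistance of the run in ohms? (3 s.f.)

0.166 Ω

Section 1: A_strand = π(2.4450e-04)² = 1.878e-07 m²; R₁ = ρL/(N·A_s) = (1.68×10^-8)(2.84)/(37×1.878e-07) = 0.006866 Ω
Section 2: A = π(d/2)² = π(7.7500e-04 m)² = 1.887e-06 m²
R₂ = (1.68×10^-8)(17.9)/(1.887e-06) = 0.1594 Ω
R = R₁ + R₂ = 0.166 Ω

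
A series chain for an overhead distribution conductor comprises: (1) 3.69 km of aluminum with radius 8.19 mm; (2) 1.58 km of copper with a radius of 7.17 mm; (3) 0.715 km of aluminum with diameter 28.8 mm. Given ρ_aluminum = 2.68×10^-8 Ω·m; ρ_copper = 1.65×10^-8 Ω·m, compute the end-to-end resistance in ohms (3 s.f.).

Seg 1: A = πr² = π(8.1900e-03 m)² = 2.107e-04 m²
R_1 = (2.68×10^-8)(3690)/(2.107e-04) = 0.4693 Ω
Seg 2: A = πr² = π(7.1700e-03 m)² = 1.615e-04 m²
R_2 = (1.65×10^-8)(1580)/(1.615e-04) = 0.1614 Ω
Seg 3: A = π(d/2)² = π(1.4400e-02 m)² = 6.514e-04 m²
R_3 = (2.68×10^-8)(715)/(6.514e-04) = 0.02941 Ω
R_total = R_1 + R_2 + R_3 = 0.660 Ω

0.660 Ω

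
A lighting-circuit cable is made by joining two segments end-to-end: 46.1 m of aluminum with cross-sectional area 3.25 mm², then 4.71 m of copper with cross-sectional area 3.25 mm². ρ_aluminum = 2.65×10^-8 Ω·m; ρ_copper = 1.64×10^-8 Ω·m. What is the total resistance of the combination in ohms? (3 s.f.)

0.400 Ω

Segment 1: A = 3.25 mm² = 3.250e-06 m²
R₁ = ρL/A = (2.65×10^-8)(46.1)/(3.250e-06) = 0.3759 Ω
R₂ = (1.64×10^-8)(4.71)/(3.250e-06) = 0.02377 Ω
R = R₁ + R₂ = 0.400 Ω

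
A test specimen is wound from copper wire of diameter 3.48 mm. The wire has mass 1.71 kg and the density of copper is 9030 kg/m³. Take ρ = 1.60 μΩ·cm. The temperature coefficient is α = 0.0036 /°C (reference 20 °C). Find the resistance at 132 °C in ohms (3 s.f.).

0.0470 Ω

ρ = 1.60 μΩ·cm = 1.60×10^-8 Ω·m
A = π(d/2)² = π(1.7400e-03 m)² = 9.5115e-06 m²
L = m/(density·A) = 1.71/(9030×9.5115e-06) = 19.91 m
R = ρL/A = (1.60×10^-8)(19.91)/(9.5115e-06) = 0.03349 Ω
R(132 °C) = 0.03349 × (1 + 0.0036×112) = 0.0470 Ω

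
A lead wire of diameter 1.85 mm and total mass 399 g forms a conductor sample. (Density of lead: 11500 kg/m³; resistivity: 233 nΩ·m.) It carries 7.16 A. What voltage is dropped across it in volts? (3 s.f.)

8.01 V

ρ = 233 nΩ·m = 2.33×10^-7 Ω·m
A = π(d/2)² = π(9.2500e-04 m)² = 2.6880e-06 m²
L = m/(density·A) = 0.399/(11500×2.6880e-06) = 12.91 m
R = ρL/A = (2.33×10^-7)(12.91)/(2.6880e-06) = 1.119 Ω
V = IR = 7.16 × 1.119 = 8.01 V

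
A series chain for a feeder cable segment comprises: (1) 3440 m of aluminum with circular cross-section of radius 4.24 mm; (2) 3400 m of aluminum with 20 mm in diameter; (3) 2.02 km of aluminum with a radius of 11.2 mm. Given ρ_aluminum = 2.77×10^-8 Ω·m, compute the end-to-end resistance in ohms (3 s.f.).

Seg 1: A = πr² = π(4.2400e-03 m)² = 5.648e-05 m²
R_1 = (2.77×10^-8)(3440)/(5.648e-05) = 1.687 Ω
Seg 2: A = π(d/2)² = π(1.0000e-02 m)² = 3.142e-04 m²
R_2 = (2.77×10^-8)(3400)/(3.142e-04) = 0.2998 Ω
Seg 3: A = πr² = π(1.1200e-02 m)² = 3.941e-04 m²
R_3 = (2.77×10^-8)(2020)/(3.941e-04) = 0.142 Ω
R_total = R_1 + R_2 + R_3 = 2.13 Ω

2.13 Ω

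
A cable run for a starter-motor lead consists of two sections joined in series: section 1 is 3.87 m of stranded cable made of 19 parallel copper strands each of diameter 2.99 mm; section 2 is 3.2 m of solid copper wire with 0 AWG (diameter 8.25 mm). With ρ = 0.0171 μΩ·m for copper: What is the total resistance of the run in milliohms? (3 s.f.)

1.52 mΩ

ρ = 0.0171 μΩ·m = 1.71×10^-8 Ω·m
Section 1: A_strand = π(1.4950e-03)² = 7.022e-06 m²; R₁ = ρL/(N·A_s) = (1.71×10^-8)(3.87)/(19×7.022e-06) = 4.960×10^-4 Ω
Section 2: A = π(8.25/2 mm)² = π(4.1250e-03 m)² = 5.346e-05 m²
R₂ = (1.71×10^-8)(3.2)/(5.346e-05) = 0.001024 Ω
R = R₁ + R₂ = 1.52 mΩ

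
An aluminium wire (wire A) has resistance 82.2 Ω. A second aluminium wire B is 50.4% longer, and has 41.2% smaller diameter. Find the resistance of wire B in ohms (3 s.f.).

358 Ω

R ∝ L/d², so R_B/R_A = (1 + 50.4/100) × (1 − 41.2/100)⁻²
= 1.504 × 2.892 = 4.35
R_B = 4.35 × 82.2 = 358 Ω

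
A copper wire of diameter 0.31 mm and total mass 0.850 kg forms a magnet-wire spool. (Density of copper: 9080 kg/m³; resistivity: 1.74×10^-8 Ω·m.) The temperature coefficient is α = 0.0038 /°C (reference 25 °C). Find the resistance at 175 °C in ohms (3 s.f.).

A = π(d/2)² = π(1.5500e-04 m)² = 7.5477e-08 m²
L = m/(density·A) = 0.85/(9080×7.5477e-08) = 1240 m
R = ρL/A = (1.74×10^-8)(1240)/(7.5477e-08) = 285.9 Ω
R(175 °C) = 285.9 × (1 + 0.0038×150) = 449 Ω

449 Ω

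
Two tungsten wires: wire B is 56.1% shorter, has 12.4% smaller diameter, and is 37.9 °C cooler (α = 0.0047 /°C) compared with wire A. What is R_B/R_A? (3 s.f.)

R ∝ ρL/d² with ρ ∝ (1+αΔT), so R_B/R_A = (1 − 56.1/100) × (1 − 12.4/100)⁻² × (1 − 0.0047×37.9)
= 0.439 × 1.303 × 0.8219 = 0.470

0.470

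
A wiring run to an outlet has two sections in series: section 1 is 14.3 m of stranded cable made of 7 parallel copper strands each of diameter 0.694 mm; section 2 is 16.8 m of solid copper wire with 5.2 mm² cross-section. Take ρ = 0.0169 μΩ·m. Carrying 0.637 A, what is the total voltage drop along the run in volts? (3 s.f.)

ρ = 0.0169 μΩ·m = 1.69×10^-8 Ω·m
Section 1: A_strand = π(3.4700e-04)² = 3.783e-07 m²; R₁ = ρL/(N·A_s) = (1.69×10^-8)(14.3)/(7×3.783e-07) = 0.09127 Ω
Section 2: A = 5.2 mm² = 5.200e-06 m²
R₂ = (1.69×10^-8)(16.8)/(5.200e-06) = 0.0546 Ω
R = R₁ + R₂ = 0.1459 Ω
V = IR = 0.637 × 0.1459 = 0.0929 V

0.0929 V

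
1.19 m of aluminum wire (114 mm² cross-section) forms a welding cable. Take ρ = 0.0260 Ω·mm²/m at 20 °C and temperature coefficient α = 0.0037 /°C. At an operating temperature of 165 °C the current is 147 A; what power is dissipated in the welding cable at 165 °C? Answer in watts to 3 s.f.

9.01 W

ρ = 0.0260 Ω·mm²/m = 2.60×10^-8 Ω·m
A = 114 mm² = 1.140e-04 m²
R₍20₎ = ρL/A = (2.60×10^-8)(1.19)/(1.140e-04) = 2.714×10^-4 Ω
R₍165₎ = R₍20₎(1 + αΔT) = 2.714×10^-4 × (1 + 0.0037×145) = 4.170×10^-4 Ω
P = I²R = (147)² × 4.170×10^-4 = 9.01 W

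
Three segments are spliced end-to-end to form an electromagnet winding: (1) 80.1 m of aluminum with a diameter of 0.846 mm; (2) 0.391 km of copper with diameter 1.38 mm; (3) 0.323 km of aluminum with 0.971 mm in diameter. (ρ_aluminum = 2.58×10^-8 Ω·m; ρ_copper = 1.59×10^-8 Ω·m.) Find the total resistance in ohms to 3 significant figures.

Seg 1: A = π(d/2)² = π(4.2300e-04 m)² = 5.621e-07 m²
R_1 = (2.58×10^-8)(80.1)/(5.621e-07) = 3.676 Ω
Seg 2: A = π(d/2)² = π(6.9000e-04 m)² = 1.496e-06 m²
R_2 = (1.59×10^-8)(391)/(1.496e-06) = 4.156 Ω
Seg 3: A = π(d/2)² = π(4.8550e-04 m)² = 7.405e-07 m²
R_3 = (2.58×10^-8)(323)/(7.405e-07) = 11.25 Ω
R_total = R_1 + R_2 + R_3 = 19.1 Ω

19.1 Ω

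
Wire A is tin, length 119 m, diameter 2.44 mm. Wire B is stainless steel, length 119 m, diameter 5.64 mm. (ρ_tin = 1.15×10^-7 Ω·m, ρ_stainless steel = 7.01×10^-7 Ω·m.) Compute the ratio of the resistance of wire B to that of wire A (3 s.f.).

1.14

R ∝ ρL/d², so R_B/R_A = (ρ_B/ρ_A) × (d_A/d_B)²
= (7.01×10^-7/1.15×10^-7) × (2.44/5.64)² = 1.14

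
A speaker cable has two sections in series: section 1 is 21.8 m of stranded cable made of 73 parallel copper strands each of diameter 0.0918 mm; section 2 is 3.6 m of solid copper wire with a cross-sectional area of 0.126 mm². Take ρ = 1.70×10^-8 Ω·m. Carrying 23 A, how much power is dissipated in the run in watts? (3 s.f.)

663 W

Section 1: A_strand = π(4.5900e-05)² = 6.619e-09 m²; R₁ = ρL/(N·A_s) = (1.70×10^-8)(21.8)/(73×6.619e-09) = 0.767 Ω
Section 2: A = 0.126 mm² = 1.260e-07 m²
R₂ = (1.70×10^-8)(3.6)/(1.260e-07) = 0.4857 Ω
R = R₁ + R₂ = 1.253 Ω
P = I²R = (23)² × 1.253 = 663 W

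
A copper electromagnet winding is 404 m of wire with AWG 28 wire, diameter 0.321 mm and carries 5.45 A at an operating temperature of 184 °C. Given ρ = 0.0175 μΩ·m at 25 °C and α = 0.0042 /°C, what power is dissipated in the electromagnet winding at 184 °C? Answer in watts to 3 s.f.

4330 W

ρ = 0.0175 μΩ·m = 1.75×10^-8 Ω·m
A = π(0.321/2 mm)² = π(1.6050e-04 m)² = 8.093e-08 m²
R₍25₎ = ρL/A = (1.75×10^-8)(404)/(8.093e-08) = 87.36 Ω
R₍184₎ = R₍25₎(1 + αΔT) = 87.36 × (1 + 0.0042×159) = 145.7 Ω
P = I²R = (5.45)² × 145.7 = 4330 W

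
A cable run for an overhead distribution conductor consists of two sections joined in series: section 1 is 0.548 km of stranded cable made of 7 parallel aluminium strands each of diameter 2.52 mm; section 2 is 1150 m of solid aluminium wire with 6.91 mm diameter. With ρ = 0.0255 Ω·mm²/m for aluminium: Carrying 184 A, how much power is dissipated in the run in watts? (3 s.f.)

40000 W

ρ = 0.0255 Ω·mm²/m = 2.55×10^-8 Ω·m
Section 1: A_strand = π(1.2600e-03)² = 4.988e-06 m²; R₁ = ρL/(N·A_s) = (2.55×10^-8)(548)/(7×4.988e-06) = 0.4003 Ω
Section 2: A = π(d/2)² = π(3.4550e-03 m)² = 3.750e-05 m²
R₂ = (2.55×10^-8)(1150)/(3.750e-05) = 0.782 Ω
R = R₁ + R₂ = 1.182 Ω
P = I²R = (184)² × 1.182 = 40000 W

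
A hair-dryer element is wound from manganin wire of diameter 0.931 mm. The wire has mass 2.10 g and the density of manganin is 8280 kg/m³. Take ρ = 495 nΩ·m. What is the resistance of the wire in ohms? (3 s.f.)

0.271 Ω

ρ = 495 nΩ·m = 4.95×10^-7 Ω·m
A = π(d/2)² = π(4.6550e-04 m)² = 6.8075e-07 m²
L = m/(density·A) = 0.0021/(8280×6.8075e-07) = 0.3726 m
R = ρL/A = (4.95×10^-7)(0.3726)/(6.8075e-07) = 0.271 Ω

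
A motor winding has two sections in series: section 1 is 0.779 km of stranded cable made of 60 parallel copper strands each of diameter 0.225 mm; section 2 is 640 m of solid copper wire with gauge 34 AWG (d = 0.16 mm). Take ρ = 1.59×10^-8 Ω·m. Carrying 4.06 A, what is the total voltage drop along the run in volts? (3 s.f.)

2080 V

Section 1: A_strand = π(1.1250e-04)² = 3.976e-08 m²; R₁ = ρL/(N·A_s) = (1.59×10^-8)(779)/(60×3.976e-08) = 5.192 Ω
Section 2: A = π(0.16/2 mm)² = π(8.0000e-05 m)² = 2.011e-08 m²
R₂ = (1.59×10^-8)(640)/(2.011e-08) = 506.1 Ω
R = R₁ + R₂ = 511.3 Ω
V = IR = 4.06 × 511.3 = 2080 V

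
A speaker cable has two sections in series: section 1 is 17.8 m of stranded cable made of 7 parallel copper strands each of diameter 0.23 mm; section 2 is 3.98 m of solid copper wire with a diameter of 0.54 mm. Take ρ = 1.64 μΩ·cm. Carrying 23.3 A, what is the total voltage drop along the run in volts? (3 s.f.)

30.0 V

ρ = 1.64 μΩ·cm = 1.64×10^-8 Ω·m
Section 1: A_strand = π(1.1500e-04)² = 4.155e-08 m²; R₁ = ρL/(N·A_s) = (1.64×10^-8)(17.8)/(7×4.155e-08) = 1.004 Ω
Section 2: A = π(d/2)² = π(2.7000e-04 m)² = 2.290e-07 m²
R₂ = (1.64×10^-8)(3.98)/(2.290e-07) = 0.285 Ω
R = R₁ + R₂ = 1.289 Ω
V = IR = 23.3 × 1.289 = 30.0 V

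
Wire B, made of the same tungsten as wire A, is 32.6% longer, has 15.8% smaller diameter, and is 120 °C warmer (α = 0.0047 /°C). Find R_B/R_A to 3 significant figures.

R ∝ ρL/d² with ρ ∝ (1+αΔT), so R_B/R_A = (1 + 32.6/100) × (1 − 15.8/100)⁻² × (1 + 0.0047×120)
= 1.326 × 1.411 × 1.564 = 2.93

2.93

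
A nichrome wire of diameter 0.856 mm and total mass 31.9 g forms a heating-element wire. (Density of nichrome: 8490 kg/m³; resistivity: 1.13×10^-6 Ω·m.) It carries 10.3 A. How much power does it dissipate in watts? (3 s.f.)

1360 W

A = π(d/2)² = π(4.2800e-04 m)² = 5.7549e-07 m²
L = m/(density·A) = 0.0319/(8490×5.7549e-07) = 6.529 m
R = ρL/A = (1.13×10^-6)(6.529)/(5.7549e-07) = 12.82 Ω
P = I²R = (10.3)² × 12.82 = 1360 W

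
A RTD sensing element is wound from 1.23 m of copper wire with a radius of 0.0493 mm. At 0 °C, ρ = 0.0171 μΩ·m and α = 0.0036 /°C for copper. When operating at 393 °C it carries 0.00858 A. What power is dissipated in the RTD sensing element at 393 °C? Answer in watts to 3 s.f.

4.90×10^-4 W

ρ = 0.0171 μΩ·m = 1.71×10^-8 Ω·m
A = πr² = π(4.9300e-05 m)² = 7.636e-09 m²
R₍0₎ = ρL/A = (1.71×10^-8)(1.23)/(7.636e-09) = 2.755 Ω
R₍393₎ = R₍0₎(1 + αΔT) = 2.755 × (1 + 0.0036×393) = 6.652 Ω
P = I²R = (0.00858)² × 6.652 = 4.90×10^-4 W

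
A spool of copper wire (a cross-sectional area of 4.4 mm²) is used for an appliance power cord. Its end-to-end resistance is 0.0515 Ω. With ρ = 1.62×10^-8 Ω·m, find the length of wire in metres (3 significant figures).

14.0 m

A = 4.4 mm² = 4.400e-06 m²
L = RA/ρ = (0.0515)(4.400e-06)/(1.62×10^-8) = 14.0 m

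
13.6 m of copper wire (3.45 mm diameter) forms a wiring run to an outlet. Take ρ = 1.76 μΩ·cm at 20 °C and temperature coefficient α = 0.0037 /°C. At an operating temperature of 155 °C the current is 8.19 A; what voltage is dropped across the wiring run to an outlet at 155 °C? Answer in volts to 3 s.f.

0.314 V

ρ = 1.76 μΩ·cm = 1.76×10^-8 Ω·m
A = π(d/2)² = π(1.7250e-03 m)² = 9.348e-06 m²
R₍20₎ = ρL/A = (1.76×10^-8)(13.6)/(9.348e-06) = 0.0256 Ω
R₍155₎ = R₍20₎(1 + αΔT) = 0.0256 × (1 + 0.0037×135) = 0.03839 Ω
V = IR = 8.19 × 0.03839 = 0.314 V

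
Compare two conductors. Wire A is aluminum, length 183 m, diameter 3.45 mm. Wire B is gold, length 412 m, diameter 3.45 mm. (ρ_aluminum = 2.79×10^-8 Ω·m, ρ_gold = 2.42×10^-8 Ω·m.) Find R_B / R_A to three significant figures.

1.95

R ∝ ρL/d², so R_B/R_A = (ρ_B/ρ_A) × (L_B/L_A)
= (2.42×10^-8/2.79×10^-8) × (412/183) = 1.95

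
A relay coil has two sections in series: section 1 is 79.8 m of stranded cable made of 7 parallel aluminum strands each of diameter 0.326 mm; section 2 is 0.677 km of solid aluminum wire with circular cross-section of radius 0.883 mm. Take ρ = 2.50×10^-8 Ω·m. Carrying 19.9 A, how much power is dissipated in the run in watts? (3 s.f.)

Section 1: A_strand = π(1.6300e-04)² = 8.347e-08 m²; R₁ = ρL/(N·A_s) = (2.50×10^-8)(79.8)/(7×8.347e-08) = 3.414 Ω
Section 2: A = πr² = π(8.8300e-04 m)² = 2.449e-06 m²
R₂ = (2.50×10^-8)(677)/(2.449e-06) = 6.91 Ω
R = R₁ + R₂ = 10.32 Ω
P = I²R = (19.9)² × 10.32 = 4090 W

4090 W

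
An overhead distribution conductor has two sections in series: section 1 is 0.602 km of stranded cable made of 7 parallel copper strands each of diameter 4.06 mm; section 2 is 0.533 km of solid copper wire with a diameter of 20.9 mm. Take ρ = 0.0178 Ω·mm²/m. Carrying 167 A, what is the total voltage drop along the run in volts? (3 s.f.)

24.4 V

ρ = 0.0178 Ω·mm²/m = 1.78×10^-8 Ω·m
Section 1: A_strand = π(2.0300e-03)² = 1.295e-05 m²; R₁ = ρL/(N·A_s) = (1.78×10^-8)(602)/(7×1.295e-05) = 0.1182 Ω
Section 2: A = π(d/2)² = π(1.0450e-02 m)² = 3.431e-04 m²
R₂ = (1.78×10^-8)(533)/(3.431e-04) = 0.02765 Ω
R = R₁ + R₂ = 0.1459 Ω
V = IR = 167 × 0.1459 = 24.4 V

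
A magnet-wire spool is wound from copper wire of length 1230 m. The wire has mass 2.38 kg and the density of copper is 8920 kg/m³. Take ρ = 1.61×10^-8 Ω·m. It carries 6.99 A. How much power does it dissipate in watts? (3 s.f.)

A = m/(density·L) = 2.38/(8920×1230) = 2.1692e-07 m²
R = ρL/A = (1.61×10^-8)(1230)/(2.1692e-07) = 91.29 Ω
P = I²R = (6.99)² × 91.29 = 4460 W

4460 W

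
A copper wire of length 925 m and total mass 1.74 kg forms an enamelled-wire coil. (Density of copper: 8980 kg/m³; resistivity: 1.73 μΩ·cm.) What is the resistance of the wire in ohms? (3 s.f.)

ρ = 1.73 μΩ·cm = 1.73×10^-8 Ω·m
A = m/(density·L) = 1.74/(8980×925) = 2.0947e-07 m²
R = ρL/A = (1.73×10^-8)(925)/(2.0947e-07) = 76.4 Ω

76.4 Ω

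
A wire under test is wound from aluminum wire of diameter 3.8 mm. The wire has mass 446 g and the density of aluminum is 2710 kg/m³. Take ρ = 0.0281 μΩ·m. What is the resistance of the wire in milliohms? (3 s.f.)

36.0 mΩ

ρ = 0.0281 μΩ·m = 2.81×10^-8 Ω·m
A = π(d/2)² = π(1.9000e-03 m)² = 1.1341e-05 m²
L = m/(density·A) = 0.446/(2710×1.1341e-05) = 14.51 m
R = ρL/A = (2.81×10^-8)(14.51)/(1.1341e-05) = 36.0 mΩ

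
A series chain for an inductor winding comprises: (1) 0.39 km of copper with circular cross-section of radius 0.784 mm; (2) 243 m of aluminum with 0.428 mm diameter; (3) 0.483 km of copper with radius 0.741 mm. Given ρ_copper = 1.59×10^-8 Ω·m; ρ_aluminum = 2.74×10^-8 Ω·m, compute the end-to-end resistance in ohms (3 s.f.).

53.9 Ω

Seg 1: A = πr² = π(7.8400e-04 m)² = 1.931e-06 m²
R_1 = (1.59×10^-8)(390)/(1.931e-06) = 3.211 Ω
Seg 2: A = π(d/2)² = π(2.1400e-04 m)² = 1.439e-07 m²
R_2 = (2.74×10^-8)(243)/(1.439e-07) = 46.28 Ω
Seg 3: A = πr² = π(7.4100e-04 m)² = 1.725e-06 m²
R_3 = (1.59×10^-8)(483)/(1.725e-06) = 4.452 Ω
R_total = R_1 + R_2 + R_3 = 53.9 Ω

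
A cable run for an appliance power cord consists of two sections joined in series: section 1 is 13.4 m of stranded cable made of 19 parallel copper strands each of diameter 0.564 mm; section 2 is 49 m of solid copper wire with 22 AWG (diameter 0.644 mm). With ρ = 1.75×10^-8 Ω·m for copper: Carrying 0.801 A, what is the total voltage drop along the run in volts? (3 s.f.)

2.15 V

Section 1: A_strand = π(2.8200e-04)² = 2.498e-07 m²; R₁ = ρL/(N·A_s) = (1.75×10^-8)(13.4)/(19×2.498e-07) = 0.0494 Ω
Section 2: A = π(0.644/2 mm)² = π(3.2200e-04 m)² = 3.257e-07 m²
R₂ = (1.75×10^-8)(49)/(3.257e-07) = 2.633 Ω
R = R₁ + R₂ = 2.682 Ω
V = IR = 0.801 × 2.682 = 2.15 V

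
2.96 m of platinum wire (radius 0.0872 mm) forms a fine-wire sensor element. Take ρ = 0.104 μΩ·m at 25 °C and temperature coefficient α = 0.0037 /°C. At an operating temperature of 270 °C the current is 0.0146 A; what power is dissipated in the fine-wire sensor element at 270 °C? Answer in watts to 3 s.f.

ρ = 0.104 μΩ·m = 1.04×10^-7 Ω·m
A = πr² = π(8.7200e-05 m)² = 2.389e-08 m²
R₍25₎ = ρL/A = (1.04×10^-7)(2.96)/(2.389e-08) = 12.89 Ω
R₍270₎ = R₍25₎(1 + αΔT) = 12.89 × (1 + 0.0037×245) = 24.57 Ω
P = I²R = (0.0146)² × 24.57 = 0.00524 W

0.00524 W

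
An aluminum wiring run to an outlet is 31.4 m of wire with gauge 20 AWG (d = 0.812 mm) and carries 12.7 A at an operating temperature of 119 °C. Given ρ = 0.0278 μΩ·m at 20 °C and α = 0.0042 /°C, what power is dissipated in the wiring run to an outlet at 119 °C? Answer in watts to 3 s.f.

385 W

ρ = 0.0278 μΩ·m = 2.78×10^-8 Ω·m
A = π(0.812/2 mm)² = π(4.0600e-04 m)² = 5.178e-07 m²
R₍20₎ = ρL/A = (2.78×10^-8)(31.4)/(5.178e-07) = 1.686 Ω
R₍119₎ = R₍20₎(1 + αΔT) = 1.686 × (1 + 0.0042×99) = 2.387 Ω
P = I²R = (12.7)² × 2.387 = 385 W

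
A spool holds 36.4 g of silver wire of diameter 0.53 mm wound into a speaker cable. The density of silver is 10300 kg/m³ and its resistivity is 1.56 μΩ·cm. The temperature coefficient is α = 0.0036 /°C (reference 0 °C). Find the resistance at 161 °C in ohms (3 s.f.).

1.79 Ω

ρ = 1.56 μΩ·cm = 1.56×10^-8 Ω·m
A = π(d/2)² = π(2.6500e-04 m)² = 2.2062e-07 m²
L = m/(density·A) = 0.0364/(10300×2.2062e-07) = 16.02 m
R = ρL/A = (1.56×10^-8)(16.02)/(2.2062e-07) = 1.133 Ω
R(161 °C) = 1.133 × (1 + 0.0036×161) = 1.79 Ω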